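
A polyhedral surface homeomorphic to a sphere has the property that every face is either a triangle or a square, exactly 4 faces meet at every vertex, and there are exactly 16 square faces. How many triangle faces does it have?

8

Let x be the number of triangles; then F = 16 + x.
Edge–face incidences: 2E = 4·16 + 3·x = 64 + 3x.
Every vertex has degree 4, so 4V = 2E.
Euler: V − E + F = 2 ⇒ (2E)/4 − E + (16 + x) = 2.
Multiply by 8: 2·(2E) − 4·(2E) + 8·(16 + x) = 16, i.e. 128 + 8x − 2·(64 + 3x) = 16.
Collecting terms: 2x = 16, so x = 8.
Then 2E = 64 + 3·8 = 88, so E = 44, V = 2E/4 = 22, F = 16 + 8 = 24.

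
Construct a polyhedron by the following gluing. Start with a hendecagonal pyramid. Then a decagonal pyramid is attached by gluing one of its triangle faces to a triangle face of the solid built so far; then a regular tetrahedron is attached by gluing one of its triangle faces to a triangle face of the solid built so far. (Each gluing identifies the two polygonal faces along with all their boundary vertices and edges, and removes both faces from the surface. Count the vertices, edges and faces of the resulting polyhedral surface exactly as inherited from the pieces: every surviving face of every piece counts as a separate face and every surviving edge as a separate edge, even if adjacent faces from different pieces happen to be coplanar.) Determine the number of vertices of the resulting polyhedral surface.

21

A hendecagonal pyramid: V=12, E=22, F=12.
Attach a decagonal pyramid (V=11, E=20, F=11) along a 3-gon: merge 3 vertices and 3 edges, delete both glued faces → V=20, E=39, F=21.
Attach a regular tetrahedron (V=4, E=6, F=4) along a 3-gon: merge 3 vertices and 3 edges, delete both glued faces → V=21, E=42, F=23.
Check: V − E + F = 21 − 42 + 23 = 2.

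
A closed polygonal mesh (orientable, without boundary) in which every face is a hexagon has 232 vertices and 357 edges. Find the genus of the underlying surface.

Every face is a hexagon and each edge borders two faces, so 6F = 2·357, giving F = 119.
χ = V − E + F = 232 − 357 + 119 = -6.
For a closed orientable surface χ = 2 − 2g, so g = (2 − (-6))/2 = 4.

4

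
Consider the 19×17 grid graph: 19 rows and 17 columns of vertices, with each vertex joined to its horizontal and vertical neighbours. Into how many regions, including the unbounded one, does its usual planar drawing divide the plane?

289

The grid has V = 19·17 = 323 vertices and E = 19·16 + 17·18 = 610 edges.
F = 2 − V + E = 2 − 323 + 610 = 289.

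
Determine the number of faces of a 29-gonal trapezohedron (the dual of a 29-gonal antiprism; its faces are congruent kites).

58

The n-trapezohedron (dual of the n-antiprism) has V = 2·29 + 2 = 60, E = 4·29 = 116, F = 2·29 = 58.
Check: V − E + F = 60 − 116 + 58 = 2.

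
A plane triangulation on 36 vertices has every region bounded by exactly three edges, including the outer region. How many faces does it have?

In a plane triangulation 3F = 2E and V − E + F = 2, so F = 2V − 4 = 2·36 − 4 = 68.

68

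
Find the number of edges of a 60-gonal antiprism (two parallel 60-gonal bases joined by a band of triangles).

An antiprism on an n-gon has two n-gon caps and 2n triangles: V = 2·60 = 120, E = 4·60 = 240, F = 2·60 + 2 = 122.

240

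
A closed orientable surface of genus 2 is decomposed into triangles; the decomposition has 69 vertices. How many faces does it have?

142

χ = 2 − 2·2 = -2, and every face is a triangle so 3F = 2E.
V − E + F = -2 with E = 3F/2 gives 69 − (3/2 − 1)·F = -2, so F = 142 and E = 213.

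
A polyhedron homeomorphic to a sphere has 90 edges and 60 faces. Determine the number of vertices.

Here V − E + F = 2.
V = 2 + E − F = 2 + 90 − 60 = 32.

32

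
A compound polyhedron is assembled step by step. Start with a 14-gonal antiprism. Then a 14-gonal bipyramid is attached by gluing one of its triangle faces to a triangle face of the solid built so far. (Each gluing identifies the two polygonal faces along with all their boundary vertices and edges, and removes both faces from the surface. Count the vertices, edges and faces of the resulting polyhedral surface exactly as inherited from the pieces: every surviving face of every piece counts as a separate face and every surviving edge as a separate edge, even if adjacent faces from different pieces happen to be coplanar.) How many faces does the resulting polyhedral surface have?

A 14-gonal antiprism: V=28, E=56, F=30.
Attach a 14-gonal bipyramid (V=16, E=42, F=28) along a 3-gon: merge 3 vertices and 3 edges, delete both glued faces → V=41, E=95, F=56.
Check: V − E + F = 41 − 95 + 56 = 2.

56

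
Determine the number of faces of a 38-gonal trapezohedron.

76

The n-trapezohedron (dual of the n-antiprism) has V = 2·38 + 2 = 78, E = 4·38 = 152, F = 2·38 = 76.
Check: V − E + F = 78 − 152 + 76 = 2.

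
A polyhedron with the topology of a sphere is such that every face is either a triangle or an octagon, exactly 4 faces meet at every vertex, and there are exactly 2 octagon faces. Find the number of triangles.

Let x be the number of triangles; then F = 2 + x.
Edge–face incidences: 2E = 8·2 + 3·x = 16 + 3x.
Every vertex has degree 4, so 4V = 2E.
Euler: V − E + F = 2 ⇒ (2E)/4 − E + (2 + x) = 2.
Multiply by 8: 2·(2E) − 4·(2E) + 8·(2 + x) = 16, i.e. 16 + 8x − 2·(16 + 3x) = 16.
Collecting terms: 2x − 16 = 16, so 2x = 32, so x = 16.
Then 2E = 16 + 3·16 = 64, so E = 32, V = 2E/4 = 16, F = 2 + 16 = 18.

16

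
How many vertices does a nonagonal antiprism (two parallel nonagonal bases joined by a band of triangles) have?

18

An antiprism on an n-gon has two n-gon caps and 2n triangles: V = 2·9 = 18, E = 4·9 = 36, F = 2·9 + 2 = 20.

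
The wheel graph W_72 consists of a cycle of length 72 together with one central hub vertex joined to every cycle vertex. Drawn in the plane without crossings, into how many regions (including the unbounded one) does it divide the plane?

73

W_72 has V = 72 + 1 = 73 vertices and E = 2·72 = 144 edges.
By Euler's formula F = 2 − V + E = 2 − 73 + 144 = 73.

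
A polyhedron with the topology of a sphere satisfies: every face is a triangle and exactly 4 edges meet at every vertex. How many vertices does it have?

6

Each face has 3 edges and each edge borders two faces, so 2E = 3F.
Each vertex has degree 4, so 4V = 2E and hence V = 3F/4.
Euler: V − E + F = 2 ⇒ (3F/4) − (3F/2) + F = 2.
Multiply by 8: (6 − 12 + 8)F = 16, i.e. 2F = 16.
So F = 8, E = 3·8/2 = 12, V = 3·8/4 = 6.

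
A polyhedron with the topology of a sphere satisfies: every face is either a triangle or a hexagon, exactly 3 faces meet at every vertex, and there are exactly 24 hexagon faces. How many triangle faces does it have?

Let x be the number of triangles; then F = 24 + x.
Edge–face incidences: 2E = 6·24 + 3·x = 144 + 3x.
Every vertex has degree 3, so 3V = 2E.
Euler: V − E + F = 2 ⇒ (2E)/3 − E + (24 + x) = 2.
Multiply by 6: 2·(2E) − 3·(2E) + 6·(24 + x) = 12, i.e. 144 + 6x − (144 + 3x) = 12.
Collecting terms: 3x = 12, so x = 4.
Then 2E = 144 + 3·4 = 156, so E = 78, V = 2E/3 = 52, F = 24 + 4 = 28.

4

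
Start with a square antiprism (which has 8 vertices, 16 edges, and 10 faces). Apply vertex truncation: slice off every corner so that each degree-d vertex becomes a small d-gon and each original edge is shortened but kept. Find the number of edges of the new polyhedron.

Truncation replaces each original edge-end by a new vertex, so V′ = 2E = 32.
Each original edge survives, and each old vertex of degree d contributes d new edges; summing degrees gives Σd = 2E, so E′ = E + 2E = 3E = 48.
Each original face survives and each original vertex becomes one new face: F′ = F + V = 18.

48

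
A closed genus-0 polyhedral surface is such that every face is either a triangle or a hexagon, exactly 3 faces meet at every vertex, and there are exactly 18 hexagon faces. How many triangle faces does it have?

4

Let x be the number of triangles; then F = 18 + x.
Edge–face incidences: 2E = 6·18 + 3·x = 108 + 3x.
Every vertex has degree 3, so 3V = 2E.
Euler: V − E + F = 2 ⇒ (2E)/3 − E + (18 + x) = 2.
Multiply by 6: 2·(2E) − 3·(2E) + 6·(18 + x) = 12, i.e. 108 + 6x − (108 + 3x) = 12.
Collecting terms: 3x = 12, so x = 4.
Then 2E = 108 + 3·4 = 120, so E = 60, V = 2E/3 = 40, F = 18 + 4 = 22.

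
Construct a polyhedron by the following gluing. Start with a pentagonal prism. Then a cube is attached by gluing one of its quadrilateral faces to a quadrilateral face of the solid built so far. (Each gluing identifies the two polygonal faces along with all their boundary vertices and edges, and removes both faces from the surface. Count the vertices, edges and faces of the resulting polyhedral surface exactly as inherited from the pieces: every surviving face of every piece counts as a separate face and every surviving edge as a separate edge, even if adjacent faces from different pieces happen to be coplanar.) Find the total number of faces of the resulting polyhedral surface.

11

A pentagonal prism: V=10, E=15, F=7.
Attach a cube (V=8, E=12, F=6) along a 4-gon: merge 4 vertices and 4 edges, delete both glued faces → V=14, E=23, F=11.
Check: V − E + F = 14 − 23 + 11 = 2.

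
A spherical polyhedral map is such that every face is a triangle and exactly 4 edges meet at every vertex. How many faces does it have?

Each face has 3 edges and each edge borders two faces, so 2E = 3F.
Each vertex has degree 4, so 4V = 2E and hence V = 3F/4.
Euler: V − E + F = 2 ⇒ (3F/4) − (3F/2) + F = 2.
Multiply by 8: (6 − 12 + 8)F = 16, i.e. 2F = 16.
So F = 8, E = 3·8/2 = 12, V = 3·8/4 = 6.

8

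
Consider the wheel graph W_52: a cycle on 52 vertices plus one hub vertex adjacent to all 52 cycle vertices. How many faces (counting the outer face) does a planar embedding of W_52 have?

W_52 has V = 52 + 1 = 53 vertices and E = 2·52 = 104 edges.
By Euler's formula F = 2 − V + E = 2 − 53 + 104 = 53.

53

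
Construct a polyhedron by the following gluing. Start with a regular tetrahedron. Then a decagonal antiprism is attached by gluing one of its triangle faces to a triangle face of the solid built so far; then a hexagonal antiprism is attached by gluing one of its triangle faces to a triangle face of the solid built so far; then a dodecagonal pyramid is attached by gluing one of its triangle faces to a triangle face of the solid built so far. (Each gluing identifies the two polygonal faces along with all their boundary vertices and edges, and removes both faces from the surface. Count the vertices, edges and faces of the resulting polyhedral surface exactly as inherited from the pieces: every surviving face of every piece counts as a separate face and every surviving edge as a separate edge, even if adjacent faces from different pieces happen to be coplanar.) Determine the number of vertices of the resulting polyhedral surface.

40

A regular tetrahedron: V=4, E=6, F=4.
Attach a decagonal antiprism (V=20, E=40, F=22) along a 3-gon: merge 3 vertices and 3 edges, delete both glued faces → V=21, E=43, F=24.
Attach a hexagonal antiprism (V=12, E=24, F=14) along a 3-gon: merge 3 vertices and 3 edges, delete both glued faces → V=30, E=64, F=36.
Attach a dodecagonal pyramid (V=13, E=24, F=13) along a 3-gon: merge 3 vertices and 3 edges, delete both glued faces → V=40, E=85, F=47.
Check: V − E + F = 40 − 85 + 47 = 2.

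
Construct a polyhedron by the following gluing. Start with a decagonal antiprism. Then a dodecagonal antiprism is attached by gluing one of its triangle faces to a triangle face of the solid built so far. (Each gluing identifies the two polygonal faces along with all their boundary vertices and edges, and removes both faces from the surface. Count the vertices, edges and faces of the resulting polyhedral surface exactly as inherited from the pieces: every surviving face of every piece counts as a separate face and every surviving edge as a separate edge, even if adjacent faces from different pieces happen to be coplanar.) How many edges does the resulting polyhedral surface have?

85

A decagonal antiprism: V=20, E=40, F=22.
Attach a dodecagonal antiprism (V=24, E=48, F=26) along a 3-gon: merge 3 vertices and 3 edges, delete both glued faces → V=41, E=85, F=46.
Check: V − E + F = 41 − 85 + 46 = 2.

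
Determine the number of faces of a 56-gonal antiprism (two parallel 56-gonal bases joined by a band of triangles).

An antiprism on an n-gon has two n-gon caps and 2n triangles: V = 2·56 = 112, E = 4·56 = 224, F = 2·56 + 2 = 114.

114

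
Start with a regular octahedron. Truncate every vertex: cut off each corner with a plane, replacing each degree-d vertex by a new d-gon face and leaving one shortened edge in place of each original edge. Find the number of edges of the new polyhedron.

36

The base solid has V = 6, E = 12, F = 8.
Truncation replaces each original edge-end by a new vertex, so V′ = 2E = 24.
Each original edge survives, and each old vertex of degree d contributes d new edges; summing degrees gives Σd = 2E, so E′ = E + 2E = 3E = 36.
Each original face survives and each original vertex becomes one new face: F′ = F + V = 14.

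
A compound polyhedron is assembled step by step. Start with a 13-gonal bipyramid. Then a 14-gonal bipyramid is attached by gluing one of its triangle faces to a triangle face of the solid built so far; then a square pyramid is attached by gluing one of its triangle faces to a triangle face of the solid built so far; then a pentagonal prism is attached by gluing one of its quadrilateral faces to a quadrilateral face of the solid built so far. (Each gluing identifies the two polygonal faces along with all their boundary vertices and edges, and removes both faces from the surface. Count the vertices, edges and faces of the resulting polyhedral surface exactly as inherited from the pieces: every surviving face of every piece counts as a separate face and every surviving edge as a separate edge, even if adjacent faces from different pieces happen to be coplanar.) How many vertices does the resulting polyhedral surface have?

A 13-gonal bipyramid: V=15, E=39, F=26.
Attach a 14-gonal bipyramid (V=16, E=42, F=28) along a 3-gon: merge 3 vertices and 3 edges, delete both glued faces → V=28, E=78, F=52.
Attach a square pyramid (V=5, E=8, F=5) along a 3-gon: merge 3 vertices and 3 edges, delete both glued faces → V=30, E=83, F=55.
Attach a pentagonal prism (V=10, E=15, F=7) along a 4-gon: merge 4 vertices and 4 edges, delete both glued faces → V=36, E=94, F=60.
Check: V − E + F = 36 − 94 + 60 = 2.

36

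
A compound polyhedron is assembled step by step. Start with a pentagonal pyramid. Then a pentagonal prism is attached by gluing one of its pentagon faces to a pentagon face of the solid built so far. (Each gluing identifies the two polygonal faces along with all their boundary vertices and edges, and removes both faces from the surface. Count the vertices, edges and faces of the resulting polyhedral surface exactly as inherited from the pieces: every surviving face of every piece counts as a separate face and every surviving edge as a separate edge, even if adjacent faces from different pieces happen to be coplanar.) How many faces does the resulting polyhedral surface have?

11

A pentagonal pyramid: V=6, E=10, F=6.
Attach a pentagonal prism (V=10, E=15, F=7) along a 5-gon: merge 5 vertices and 5 edges, delete both glued faces → V=11, E=20, F=11.
Check: V − E + F = 11 − 20 + 11 = 2.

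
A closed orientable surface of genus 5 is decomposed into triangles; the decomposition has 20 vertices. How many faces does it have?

56

χ = 2 − 2·5 = -8, and every face is a triangle so 3F = 2E.
V − E + F = -8 with E = 3F/2 gives 20 − (3/2 − 1)·F = -8, so F = 56 and E = 84.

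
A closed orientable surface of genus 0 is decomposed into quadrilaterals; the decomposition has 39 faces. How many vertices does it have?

41

χ = 2 − 2·0 = 2, and every face is a square so 4F = 2E.
E = 4·39/2 = 78. Then V = 2 + E − F = 2 + 78 − 39 = 41.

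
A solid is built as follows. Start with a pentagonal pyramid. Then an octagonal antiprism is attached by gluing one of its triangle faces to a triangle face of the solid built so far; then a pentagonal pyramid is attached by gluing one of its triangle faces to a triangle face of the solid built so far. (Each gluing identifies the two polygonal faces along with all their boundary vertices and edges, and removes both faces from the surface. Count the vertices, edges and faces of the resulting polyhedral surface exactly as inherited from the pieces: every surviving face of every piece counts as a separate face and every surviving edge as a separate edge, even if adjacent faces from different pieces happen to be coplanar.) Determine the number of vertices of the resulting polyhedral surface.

22

A pentagonal pyramid: V=6, E=10, F=6.
Attach an octagonal antiprism (V=16, E=32, F=18) along a 3-gon: merge 3 vertices and 3 edges, delete both glued faces → V=19, E=39, F=22.
Attach a pentagonal pyramid (V=6, E=10, F=6) along a 3-gon: merge 3 vertices and 3 edges, delete both glued faces → V=22, E=46, F=26.
Check: V − E + F = 22 − 46 + 26 = 2.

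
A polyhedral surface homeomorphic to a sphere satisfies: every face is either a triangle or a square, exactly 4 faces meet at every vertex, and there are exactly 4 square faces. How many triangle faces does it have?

8

Let x be the number of triangles; then F = 4 + x.
Edge–face incidences: 2E = 4·4 + 3·x = 16 + 3x.
Every vertex has degree 4, so 4V = 2E.
Euler: V − E + F = 2 ⇒ (2E)/4 − E + (4 + x) = 2.
Multiply by 8: 2·(2E) − 4·(2E) + 8·(4 + x) = 16, i.e. 32 + 8x − 2·(16 + 3x) = 16.
Collecting terms: 2x = 16, so x = 8.
Then 2E = 16 + 3·8 = 40, so E = 20, V = 2E/4 = 10, F = 4 + 8 = 12.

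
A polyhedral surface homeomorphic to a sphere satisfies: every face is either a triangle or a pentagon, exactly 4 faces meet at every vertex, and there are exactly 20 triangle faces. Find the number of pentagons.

Let x be the number of pentagons; then F = 20 + x.
Edge–face incidences: 2E = 3·20 + 5·x = 60 + 5x.
Every vertex has degree 4, so 4V = 2E.
Euler: V − E + F = 2 ⇒ (2E)/4 − E + (20 + x) = 2.
Multiply by 8: 2·(2E) − 4·(2E) + 8·(20 + x) = 16, i.e. 160 + 8x − 2·(60 + 5x) = 16.
Collecting terms: −2x + 40 = 16, so −2x = −24, so x = 12.
Then 2E = 60 + 5·12 = 120, so E = 60, V = 2E/4 = 30, F = 20 + 12 = 32.

12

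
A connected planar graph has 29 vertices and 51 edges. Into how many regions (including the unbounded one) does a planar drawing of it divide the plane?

Euler's formula for a connected plane graph: V − E + F = 2, so F = 2 − 29 + 51 = 24.

24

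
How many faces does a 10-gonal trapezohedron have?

The n-trapezohedron (dual of the n-antiprism) has V = 2·10 + 2 = 22, E = 4·10 = 40, F = 2·10 = 20.

20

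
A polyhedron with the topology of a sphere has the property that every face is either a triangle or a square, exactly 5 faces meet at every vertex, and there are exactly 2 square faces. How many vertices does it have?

16

Let x be the number of triangles; then F = 2 + x.
Edge–face incidences: 2E = 4·2 + 3·x = 8 + 3x.
Every vertex has degree 5, so 5V = 2E.
Euler: V − E + F = 2 ⇒ (2E)/5 − E + (2 + x) = 2.
Multiply by 10: 2·(2E) − 5·(2E) + 10·(2 + x) = 20, i.e. 20 + 10x − 3·(8 + 3x) = 20.
Collecting terms: x − 4 = 20, so x = 24.
Then 2E = 8 + 3·24 = 80, so E = 40, V = 2E/5 = 16, F = 2 + 24 = 26.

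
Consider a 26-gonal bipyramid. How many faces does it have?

52

A bipyramid over an n-gon has 2n triangular faces and n + 2 vertices: V = 26 + 2 = 28, E = 3·26 = 78, F = 2·26 = 52.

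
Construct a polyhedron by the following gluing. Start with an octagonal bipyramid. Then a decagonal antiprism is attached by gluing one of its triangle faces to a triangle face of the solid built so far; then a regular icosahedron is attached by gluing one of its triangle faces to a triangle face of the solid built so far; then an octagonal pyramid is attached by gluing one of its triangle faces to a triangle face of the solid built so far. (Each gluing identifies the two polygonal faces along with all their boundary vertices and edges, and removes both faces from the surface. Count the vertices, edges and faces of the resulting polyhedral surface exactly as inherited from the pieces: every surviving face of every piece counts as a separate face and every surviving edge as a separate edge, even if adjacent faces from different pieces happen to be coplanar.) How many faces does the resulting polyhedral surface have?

61

An octagonal bipyramid: V=10, E=24, F=16.
Attach a decagonal antiprism (V=20, E=40, F=22) along a 3-gon: merge 3 vertices and 3 edges, delete both glued faces → V=27, E=61, F=36.
Attach a regular icosahedron (V=12, E=30, F=20) along a 3-gon: merge 3 vertices and 3 edges, delete both glued faces → V=36, E=88, F=54.
Attach an octagonal pyramid (V=9, E=16, F=9) along a 3-gon: merge 3 vertices and 3 edges, delete both glued faces → V=42, E=101, F=61.
Check: V − E + F = 42 − 101 + 61 = 2.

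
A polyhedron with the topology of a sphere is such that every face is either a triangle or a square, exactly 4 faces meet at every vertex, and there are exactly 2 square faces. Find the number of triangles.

8

Let x be the number of triangles; then F = 2 + x.
Edge–face incidences: 2E = 4·2 + 3·x = 8 + 3x.
Every vertex has degree 4, so 4V = 2E.
Euler: V − E + F = 2 ⇒ (2E)/4 − E + (2 + x) = 2.
Multiply by 8: 2·(2E) − 4·(2E) + 8·(2 + x) = 16, i.e. 16 + 8x − 2·(8 + 3x) = 16.
Collecting terms: 2x = 16, so x = 8.
Then 2E = 8 + 3·8 = 32, so E = 16, V = 2E/4 = 8, F = 2 + 8 = 10.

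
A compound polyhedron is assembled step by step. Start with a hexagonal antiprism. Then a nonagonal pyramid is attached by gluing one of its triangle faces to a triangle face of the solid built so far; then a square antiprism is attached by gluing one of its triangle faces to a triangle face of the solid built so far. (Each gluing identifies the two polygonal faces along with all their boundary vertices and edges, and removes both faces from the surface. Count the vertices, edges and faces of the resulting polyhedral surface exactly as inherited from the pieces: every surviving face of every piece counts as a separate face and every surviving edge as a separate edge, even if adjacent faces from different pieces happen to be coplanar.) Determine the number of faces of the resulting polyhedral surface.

A hexagonal antiprism: V=12, E=24, F=14.
Attach a nonagonal pyramid (V=10, E=18, F=10) along a 3-gon: merge 3 vertices and 3 edges, delete both glued faces → V=19, E=39, F=22.
Attach a square antiprism (V=8, E=16, F=10) along a 3-gon: merge 3 vertices and 3 edges, delete both glued faces → V=24, E=52, F=30.
Check: V − E + F = 24 − 52 + 30 = 2.

30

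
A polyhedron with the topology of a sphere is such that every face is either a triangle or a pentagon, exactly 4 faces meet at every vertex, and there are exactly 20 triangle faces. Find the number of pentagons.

12

Let x be the number of pentagons; then F = 20 + x.
Edge–face incidences: 2E = 3·20 + 5·x = 60 + 5x.
Every vertex has degree 4, so 4V = 2E.
Euler: V − E + F = 2 ⇒ (2E)/4 − E + (20 + x) = 2.
Multiply by 8: 2·(2E) − 4·(2E) + 8·(20 + x) = 16, i.e. 160 + 8x − 2·(60 + 5x) = 16.
Collecting terms: −2x + 40 = 16, so −2x = −24, so x = 12.
Then 2E = 60 + 5·12 = 120, so E = 60, V = 2E/4 = 30, F = 20 + 12 = 32.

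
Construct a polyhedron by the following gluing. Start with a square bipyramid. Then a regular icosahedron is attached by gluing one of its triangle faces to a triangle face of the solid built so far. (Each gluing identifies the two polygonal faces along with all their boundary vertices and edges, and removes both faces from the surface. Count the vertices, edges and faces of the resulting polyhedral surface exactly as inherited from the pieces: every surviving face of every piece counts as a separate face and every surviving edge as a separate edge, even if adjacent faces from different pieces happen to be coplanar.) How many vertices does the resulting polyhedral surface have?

A square bipyramid: V=6, E=12, F=8.
Attach a regular icosahedron (V=12, E=30, F=20) along a 3-gon: merge 3 vertices and 3 edges, delete both glued faces → V=15, E=39, F=26.
Check: V − E + F = 15 − 39 + 26 = 2.

15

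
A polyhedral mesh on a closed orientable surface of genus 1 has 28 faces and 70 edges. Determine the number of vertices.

42

For a closed orientable surface of genus 1, χ = 2 − 2·1 = 0.
V = 0 + E − F = 0 + 70 − 28 = 42.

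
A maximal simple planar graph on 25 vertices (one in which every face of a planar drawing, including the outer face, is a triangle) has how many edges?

In a plane triangulation 3F = 2E and V − E + F = 2, so E = 3V − 6 = 3·25 − 6 = 69.

69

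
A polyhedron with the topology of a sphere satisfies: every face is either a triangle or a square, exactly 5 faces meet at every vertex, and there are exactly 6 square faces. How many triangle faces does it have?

Let x be the number of triangles; then F = 6 + x.
Edge–face incidences: 2E = 4·6 + 3·x = 24 + 3x.
Every vertex has degree 5, so 5V = 2E.
Euler: V − E + F = 2 ⇒ (2E)/5 − E + (6 + x) = 2.
Multiply by 10: 2·(2E) − 5·(2E) + 10·(6 + x) = 20, i.e. 60 + 10x − 3·(24 + 3x) = 20.
Collecting terms: x − 12 = 20, so x = 32.
Then 2E = 24 + 3·32 = 120, so E = 60, V = 2E/5 = 24, F = 6 + 32 = 38.

32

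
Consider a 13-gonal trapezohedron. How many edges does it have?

The n-trapezohedron (dual of the n-antiprism) has V = 2·13 + 2 = 28, E = 4·13 = 52, F = 2·13 = 26.
Check: V − E + F = 28 − 52 + 26 = 2.

52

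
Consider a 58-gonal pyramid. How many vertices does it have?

59

A pyramid on an n-gon base has one n-gon and n triangles: V = 58 + 1 = 59, E = 2·58 = 116, F = 58 + 1 = 59.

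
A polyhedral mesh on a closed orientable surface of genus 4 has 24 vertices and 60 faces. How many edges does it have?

90

For a closed orientable surface of genus 4, χ = 2 − 2·4 = -6.
E = V + F − (-6) = 24 + 60 − (-6) = 90.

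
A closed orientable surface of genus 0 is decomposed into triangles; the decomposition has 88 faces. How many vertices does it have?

46

χ = 2 − 2·0 = 2, and every face is a triangle so 3F = 2E.
E = 3·88/2 = 132. Then V = 2 + E − F = 2 + 132 − 88 = 46.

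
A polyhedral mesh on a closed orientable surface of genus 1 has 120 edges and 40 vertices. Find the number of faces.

80

For a closed orientable surface of genus 1, χ = 2 − 2·1 = 0.
F = 0 − V + E = 0 − 40 + 120 = 80.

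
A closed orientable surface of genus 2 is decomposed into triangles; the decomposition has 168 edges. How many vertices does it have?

χ = 2 − 2·2 = -2, and every face is a triangle so 3F = 2E.
F = 2E/3 = 112. Then V = -2 + E − F = -2 + 168 − 112 = 54.

54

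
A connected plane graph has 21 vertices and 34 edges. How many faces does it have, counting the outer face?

Euler's formula for a connected plane graph: V − E + F = 2, so F = 2 − 21 + 34 = 15.

15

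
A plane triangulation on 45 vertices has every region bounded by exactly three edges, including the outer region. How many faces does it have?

86

In a plane triangulation 3F = 2E and V − E + F = 2, so F = 2V − 4 = 2·45 − 4 = 86.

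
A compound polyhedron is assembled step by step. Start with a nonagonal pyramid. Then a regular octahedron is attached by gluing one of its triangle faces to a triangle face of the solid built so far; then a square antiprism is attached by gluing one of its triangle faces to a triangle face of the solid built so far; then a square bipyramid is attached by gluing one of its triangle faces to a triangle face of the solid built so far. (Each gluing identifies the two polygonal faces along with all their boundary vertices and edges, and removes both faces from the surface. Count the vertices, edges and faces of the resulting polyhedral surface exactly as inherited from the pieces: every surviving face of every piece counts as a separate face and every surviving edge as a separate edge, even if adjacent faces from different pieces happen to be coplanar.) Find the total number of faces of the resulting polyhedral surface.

A nonagonal pyramid: V=10, E=18, F=10.
Attach a regular octahedron (V=6, E=12, F=8) along a 3-gon: merge 3 vertices and 3 edges, delete both glued faces → V=13, E=27, F=16.
Attach a square antiprism (V=8, E=16, F=10) along a 3-gon: merge 3 vertices and 3 edges, delete both glued faces → V=18, E=40, F=24.
Attach a square bipyramid (V=6, E=12, F=8) along a 3-gon: merge 3 vertices and 3 edges, delete both glued faces → V=21, E=49, F=30.
Check: V − E + F = 21 − 49 + 30 = 2.

30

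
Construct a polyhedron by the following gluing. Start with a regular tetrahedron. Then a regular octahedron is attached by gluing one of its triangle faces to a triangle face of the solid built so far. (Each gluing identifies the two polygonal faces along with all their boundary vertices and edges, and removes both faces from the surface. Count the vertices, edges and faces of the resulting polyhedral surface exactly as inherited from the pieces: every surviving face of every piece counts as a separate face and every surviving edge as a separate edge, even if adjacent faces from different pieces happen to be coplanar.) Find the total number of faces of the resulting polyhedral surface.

10

A regular tetrahedron: V=4, E=6, F=4.
Attach a regular octahedron (V=6, E=12, F=8) along a 3-gon: merge 3 vertices and 3 edges, delete both glued faces → V=7, E=15, F=10.
Check: V − E + F = 7 − 15 + 10 = 2.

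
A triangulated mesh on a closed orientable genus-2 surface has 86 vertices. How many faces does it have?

176

χ = 2 − 2·2 = -2, and every face is a triangle so 3F = 2E.
V − E + F = -2 with E = 3F/2 gives 86 − (3/2 − 1)·F = -2, so F = 176 and E = 264.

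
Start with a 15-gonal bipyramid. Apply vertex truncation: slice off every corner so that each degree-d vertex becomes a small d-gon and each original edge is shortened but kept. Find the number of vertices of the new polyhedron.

The base solid has V = 17, E = 45, F = 30.
Truncation replaces each original edge-end by a new vertex, so V′ = 2E = 90.
Each original edge survives, and each old vertex of degree d contributes d new edges; summing degrees gives Σd = 2E, so E′ = E + 2E = 3E = 135.
Each original face survives and each original vertex becomes one new face: F′ = F + V = 47.

90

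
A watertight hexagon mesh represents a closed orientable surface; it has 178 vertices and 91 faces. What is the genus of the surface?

Every face is a hexagon, so 2E = 6·91 = 546, giving E = 273.
χ = V − E + F = 178 − 273 + 91 = -4.
For a closed orientable surface χ = 2 − 2g, so g = (2 − (-4))/2 = 3.

3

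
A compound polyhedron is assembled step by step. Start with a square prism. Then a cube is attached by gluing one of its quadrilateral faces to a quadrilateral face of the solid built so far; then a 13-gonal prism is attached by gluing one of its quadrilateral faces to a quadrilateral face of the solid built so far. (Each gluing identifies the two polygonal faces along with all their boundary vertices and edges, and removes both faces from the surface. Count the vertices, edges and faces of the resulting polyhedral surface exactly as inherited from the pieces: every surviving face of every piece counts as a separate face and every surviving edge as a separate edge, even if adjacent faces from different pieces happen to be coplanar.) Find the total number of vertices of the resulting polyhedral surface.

A square prism: V=8, E=12, F=6.
Attach a cube (V=8, E=12, F=6) along a 4-gon: merge 4 vertices and 4 edges, delete both glued faces → V=12, E=20, F=10.
Attach a 13-gonal prism (V=26, E=39, F=15) along a 4-gon: merge 4 vertices and 4 edges, delete both glued faces → V=34, E=55, F=23.
Check: V − E + F = 34 − 55 + 23 = 2.

34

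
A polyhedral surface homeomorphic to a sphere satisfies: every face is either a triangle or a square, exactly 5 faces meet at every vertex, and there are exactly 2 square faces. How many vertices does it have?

16

Let x be the number of triangles; then F = 2 + x.
Edge–face incidences: 2E = 4·2 + 3·x = 8 + 3x.
Every vertex has degree 5, so 5V = 2E.
Euler: V − E + F = 2 ⇒ (2E)/5 − E + (2 + x) = 2.
Multiply by 10: 2·(2E) − 5·(2E) + 10·(2 + x) = 20, i.e. 20 + 10x − 3·(8 + 3x) = 20.
Collecting terms: x − 4 = 20, so x = 24.
Then 2E = 8 + 3·24 = 80, so E = 40, V = 2E/5 = 16, F = 2 + 24 = 26.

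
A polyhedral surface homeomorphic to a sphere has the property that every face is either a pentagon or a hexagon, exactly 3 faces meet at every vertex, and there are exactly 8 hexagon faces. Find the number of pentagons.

Let x be the number of pentagons; then F = 8 + x.
Edge–face incidences: 2E = 6·8 + 5·x = 48 + 5x.
Every vertex has degree 3, so 3V = 2E.
Euler: V − E + F = 2 ⇒ (2E)/3 − E + (8 + x) = 2.
Multiply by 6: 2·(2E) − 3·(2E) + 6·(8 + x) = 12, i.e. 48 + 6x − (48 + 5x) = 12.
Collecting terms: x = 12.
Then 2E = 48 + 5·12 = 108, so E = 54, V = 2E/3 = 36, F = 8 + 12 = 20.

12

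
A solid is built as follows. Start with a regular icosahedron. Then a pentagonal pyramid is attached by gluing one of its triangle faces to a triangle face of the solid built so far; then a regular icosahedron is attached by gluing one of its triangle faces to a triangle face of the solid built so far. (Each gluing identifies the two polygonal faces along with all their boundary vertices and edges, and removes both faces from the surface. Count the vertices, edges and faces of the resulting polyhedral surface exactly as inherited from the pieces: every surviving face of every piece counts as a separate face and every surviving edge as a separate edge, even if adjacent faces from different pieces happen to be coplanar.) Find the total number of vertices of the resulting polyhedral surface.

24

A regular icosahedron: V=12, E=30, F=20.
Attach a pentagonal pyramid (V=6, E=10, F=6) along a 3-gon: merge 3 vertices and 3 edges, delete both glued faces → V=15, E=37, F=24.
Attach a regular icosahedron (V=12, E=30, F=20) along a 3-gon: merge 3 vertices and 3 edges, delete both glued faces → V=24, E=64, F=42.
Check: V − E + F = 24 − 64 + 42 = 2.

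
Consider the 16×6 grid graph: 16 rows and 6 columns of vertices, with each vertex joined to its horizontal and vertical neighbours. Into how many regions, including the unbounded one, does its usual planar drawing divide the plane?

The grid has V = 16·6 = 96 vertices and E = 16·5 + 6·15 = 170 edges.
F = 2 − V + E = 2 − 96 + 170 = 76.

76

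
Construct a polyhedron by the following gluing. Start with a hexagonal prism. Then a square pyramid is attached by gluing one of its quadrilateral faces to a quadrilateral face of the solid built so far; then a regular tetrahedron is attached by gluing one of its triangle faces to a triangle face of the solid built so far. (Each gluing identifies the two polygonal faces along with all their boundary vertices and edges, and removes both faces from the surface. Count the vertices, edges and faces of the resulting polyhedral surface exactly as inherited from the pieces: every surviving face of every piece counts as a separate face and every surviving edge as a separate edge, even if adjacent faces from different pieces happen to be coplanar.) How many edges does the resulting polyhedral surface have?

25

A hexagonal prism: V=12, E=18, F=8.
Attach a square pyramid (V=5, E=8, F=5) along a 4-gon: merge 4 vertices and 4 edges, delete both glued faces → V=13, E=22, F=11.
Attach a regular tetrahedron (V=4, E=6, F=4) along a 3-gon: merge 3 vertices and 3 edges, delete both glued faces → V=14, E=25, F=13.
Check: V − E + F = 14 − 25 + 13 = 2.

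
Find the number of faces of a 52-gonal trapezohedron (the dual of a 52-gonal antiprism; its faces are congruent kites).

104

The n-trapezohedron (dual of the n-antiprism) has V = 2·52 + 2 = 106, E = 4·52 = 208, F = 2·52 = 104.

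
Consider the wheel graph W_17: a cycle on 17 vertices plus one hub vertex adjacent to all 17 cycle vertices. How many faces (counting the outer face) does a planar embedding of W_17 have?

W_17 has V = 17 + 1 = 18 vertices and E = 2·17 = 34 edges.
By Euler's formula F = 2 − V + E = 2 − 18 + 34 = 18.

18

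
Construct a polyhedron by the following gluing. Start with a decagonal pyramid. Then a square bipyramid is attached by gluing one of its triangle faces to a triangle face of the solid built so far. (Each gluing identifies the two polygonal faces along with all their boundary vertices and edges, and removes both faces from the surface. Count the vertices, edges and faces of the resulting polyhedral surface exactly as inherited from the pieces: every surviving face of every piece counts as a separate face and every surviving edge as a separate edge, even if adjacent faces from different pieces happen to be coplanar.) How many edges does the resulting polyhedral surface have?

29

A decagonal pyramid: V=11, E=20, F=11.
Attach a square bipyramid (V=6, E=12, F=8) along a 3-gon: merge 3 vertices and 3 edges, delete both glued faces → V=14, E=29, F=17.
Check: V − E + F = 14 − 29 + 17 = 2.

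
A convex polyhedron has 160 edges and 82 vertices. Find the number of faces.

Here V − E + F = 2.
F = 2 − V + E = 2 − 82 + 160 = 80.

80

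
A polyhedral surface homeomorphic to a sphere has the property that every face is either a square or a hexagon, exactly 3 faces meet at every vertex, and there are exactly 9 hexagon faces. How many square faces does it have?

Let x be the number of squares; then F = 9 + x.
Edge–face incidences: 2E = 6·9 + 4·x = 54 + 4x.
Every vertex has degree 3, so 3V = 2E.
Euler: V − E + F = 2 ⇒ (2E)/3 − E + (9 + x) = 2.
Multiply by 6: 2·(2E) − 3·(2E) + 6·(9 + x) = 12, i.e. 54 + 6x − (54 + 4x) = 12.
Collecting terms: 2x = 12, so x = 6.
Then 2E = 54 + 4·6 = 78, so E = 39, V = 2E/3 = 26, F = 9 + 6 = 15.

6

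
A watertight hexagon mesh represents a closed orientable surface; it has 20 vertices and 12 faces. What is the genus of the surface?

Every face is a hexagon, so 2E = 6·12 = 72, giving E = 36.
χ = V − E + F = 20 − 36 + 12 = -4.
For a closed orientable surface χ = 2 − 2g, so g = (2 − (-4))/2 = 3.

3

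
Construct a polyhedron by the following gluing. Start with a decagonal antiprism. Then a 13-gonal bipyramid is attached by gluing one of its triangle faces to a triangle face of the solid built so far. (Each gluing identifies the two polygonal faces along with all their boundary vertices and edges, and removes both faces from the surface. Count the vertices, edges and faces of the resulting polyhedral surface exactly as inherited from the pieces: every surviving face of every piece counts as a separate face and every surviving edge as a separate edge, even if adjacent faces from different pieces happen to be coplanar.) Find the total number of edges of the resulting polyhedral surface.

A decagonal antiprism: V=20, E=40, F=22.
Attach a 13-gonal bipyramid (V=15, E=39, F=26) along a 3-gon: merge 3 vertices and 3 edges, delete both glued faces → V=32, E=76, F=46.
Check: V − E + F = 32 − 76 + 46 = 2.

76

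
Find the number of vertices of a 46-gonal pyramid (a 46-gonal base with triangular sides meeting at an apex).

A pyramid on an n-gon base has one n-gon and n triangles: V = 46 + 1 = 47, E = 2·46 = 92, F = 46 + 1 = 47.

47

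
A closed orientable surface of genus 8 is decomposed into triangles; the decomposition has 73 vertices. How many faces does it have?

χ = 2 − 2·8 = -14, and every face is a triangle so 3F = 2E.
V − E + F = -14 with E = 3F/2 gives 73 − (3/2 − 1)·F = -14, so F = 174 and E = 261.

174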